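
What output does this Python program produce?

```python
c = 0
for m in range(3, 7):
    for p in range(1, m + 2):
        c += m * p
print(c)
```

363

m=3,p=1: c = 0+3 = 3
m=3,p=2: c = 3+6 = 9
m=3,p=3: c = 9+9 = 18
m=3,p=4: c = 18+12 = 30
m=4,p=1: c = 30+4 = 34
m=4,p=2: c = 34+8 = 42
m=4,p=3: c = 42+12 = 54
m=4,p=4: c = 54+16 = 70
m=4,p=5: c = 70+20 = 90
m=5,p=1: c = 90+5 = 95
m=5,p=2: c = 95+10 = 105
m=5,p=3: c = 105+15 = 120
m=5,p=4: c = 120+20 = 140
m=5,p=5: c = 140+25 = 165
m=5,p=6: c = 165+30 = 195
m=6,p=1: c = 195+6 = 201
m=6,p=2: c = 201+12 = 213
m=6,p=3: c = 213+18 = 231
m=6,p=4: c = 231+24 = 255
m=6,p=5: c = 255+30 = 285
m=6,p=6: c = 285+36 = 321
m=6,p=7: c = 321+42 = 363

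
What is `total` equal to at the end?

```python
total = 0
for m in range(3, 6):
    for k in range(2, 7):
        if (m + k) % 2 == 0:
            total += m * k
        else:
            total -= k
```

80

m=3,k=2: odd sum, total = 0-2 = -2
m=3,k=3: even sum, total = (-2)+9 = 7
m=3,k=4: odd sum, total = 7-4 = 3
m=3,k=5: even sum, total = 3+15 = 18
m=3,k=6: odd sum, total = 18-6 = 12
m=4,k=2: even sum, total = 12+8 = 20
m=4,k=3: odd sum, total = 20-3 = 17
m=4,k=4: even sum, total = 17+16 = 33
m=4,k=5: odd sum, total = 33-5 = 28
m=4,k=6: even sum, total = 28+24 = 52
m=5,k=2: odd sum, total = 52-2 = 50
m=5,k=3: even sum, total = 50+15 = 65
m=5,k=4: odd sum, total = 65-4 = 61
m=5,k=5: even sum, total = 61+25 = 86
m=5,k=6: odd sum, total = 86-6 = 80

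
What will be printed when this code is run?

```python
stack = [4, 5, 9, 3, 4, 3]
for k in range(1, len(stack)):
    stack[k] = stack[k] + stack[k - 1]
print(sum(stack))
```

105

k=1: stack[1] = 5+4 = 9 → [4, 9, 9, 3, 4, 3]
k=2: stack[2] = 9+9 = 18 → [4, 9, 18, 3, 4, 3]
k=3: stack[3] = 3+18 = 21 → [4, 9, 18, 21, 4, 3]
k=4: stack[4] = 4+21 = 25 → [4, 9, 18, 21, 25, 3]
k=5: stack[5] = 3+25 = 28 → [4, 9, 18, 21, 25, 28]
sum = 105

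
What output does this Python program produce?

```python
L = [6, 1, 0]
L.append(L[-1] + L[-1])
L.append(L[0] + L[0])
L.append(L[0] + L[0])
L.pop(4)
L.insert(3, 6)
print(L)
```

[6, 1, 0, 6, 0, 12]

append L[-1]+L[-1] = 0+0 = 0 → [6, 1, 0, 0]
append L[0]+L[0] = 6+6 = 12 → [6, 1, 0, 0, 12]
append L[0]+L[0] = 6+6 = 12 → [6, 1, 0, 0, 12, 12]
pop(4) removes 12 → [6, 1, 0, 0, 12]
insert 6 at 3 → [6, 1, 0, 6, 0, 12]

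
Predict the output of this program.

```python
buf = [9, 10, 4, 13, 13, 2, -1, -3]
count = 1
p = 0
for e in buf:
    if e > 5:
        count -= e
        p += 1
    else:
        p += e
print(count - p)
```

e=9: >5, count = 1-9 = -8; p=1
e=10: >5, count = (-8)-10 = -18; p=2
e=4: not >5; p=6
e=13: >5, count = (-18)-13 = -31; p=7
e=13: >5, count = (-31)-13 = -44; p=8
e=2: not >5; p=10
e=-1: not >5; p=9
e=-3: not >5; p=6
count-p = (-44)-6 = -50

-50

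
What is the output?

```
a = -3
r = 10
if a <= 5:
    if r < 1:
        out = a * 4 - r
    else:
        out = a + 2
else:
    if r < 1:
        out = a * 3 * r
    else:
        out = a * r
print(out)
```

a=-3, r=10
a <= 5 is True; r < 1 is False
→ out = a + 2 = -1

-1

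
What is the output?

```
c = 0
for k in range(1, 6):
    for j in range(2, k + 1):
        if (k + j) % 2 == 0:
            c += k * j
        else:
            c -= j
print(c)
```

k=2,j=2: even sum, c = 0+4 = 4
k=3,j=2: odd sum, c = 4-2 = 2
k=3,j=3: even sum, c = 2+9 = 11
k=4,j=2: even sum, c = 11+8 = 19
k=4,j=3: odd sum, c = 19-3 = 16
k=4,j=4: even sum, c = 16+16 = 32
k=5,j=2: odd sum, c = 32-2 = 30
k=5,j=3: even sum, c = 30+15 = 45
k=5,j=4: odd sum, c = 45-4 = 41
k=5,j=5: even sum, c = 41+25 = 66

66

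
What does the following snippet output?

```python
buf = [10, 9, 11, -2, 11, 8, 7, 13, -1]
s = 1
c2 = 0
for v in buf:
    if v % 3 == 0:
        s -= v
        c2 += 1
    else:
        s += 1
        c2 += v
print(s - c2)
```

v=10: not %3==0, s = 1+1 = 2; c2=10
v=9: %3==0, s = 2-9 = -7; c2=11
v=11: not %3==0, s = (-7)+1 = -6; c2=22
v=-2: not %3==0, s = (-6)+1 = -5; c2=20
v=11: not %3==0, s = (-5)+1 = -4; c2=31
v=8: not %3==0, s = (-4)+1 = -3; c2=39
v=7: not %3==0, s = (-3)+1 = -2; c2=46
v=13: not %3==0, s = (-2)+1 = -1; c2=59
v=-1: not %3==0, s = (-1)+1 = 0; c2=58
s-c2 = 0-58 = -58

-58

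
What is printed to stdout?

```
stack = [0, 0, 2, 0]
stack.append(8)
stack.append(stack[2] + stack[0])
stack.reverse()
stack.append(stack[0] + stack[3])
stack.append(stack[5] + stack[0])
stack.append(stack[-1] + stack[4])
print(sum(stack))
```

append 8 → [0, 0, 2, 0, 8]
append stack[2]+stack[0] = 2+0 = 2 → [0, 0, 2, 0, 8, 2]
reverse → [2, 8, 0, 2, 0, 0]
append stack[0]+stack[3] = 2+2 = 4 → [2, 8, 0, 2, 0, 0, 4]
append stack[5]+stack[0] = 0+2 = 2 → [2, 8, 0, 2, 0, 0, 4, 2]
append stack[-1]+stack[4] = 2+0 = 2 → [2, 8, 0, 2, 0, 0, 4, 2, 2]
sum = 20

20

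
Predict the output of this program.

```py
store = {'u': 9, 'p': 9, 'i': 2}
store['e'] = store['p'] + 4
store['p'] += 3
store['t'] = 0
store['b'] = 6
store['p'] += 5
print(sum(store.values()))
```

47

store['e'] = store['p']+4 = 13 → {'u': 9, 'p': 9, 'i': 2, 'e': 13}
store['p'] = 9+3 = 12 → {'u': 9, 'p': 12, 'i': 2, 'e': 13}
store['t'] = 0 → {'u': 9, 'p': 12, 'i': 2, 'e': 13, 't': 0}
store['b'] = 6 → {'u': 9, 'p': 12, 'i': 2, 'e': 13, 't': 0, 'b': 6}
store['p'] = 12+5 = 17 → {'u': 9, 'p': 17, 'i': 2, 'e': 13, 't': 0, 'b': 6}
sum of values = 47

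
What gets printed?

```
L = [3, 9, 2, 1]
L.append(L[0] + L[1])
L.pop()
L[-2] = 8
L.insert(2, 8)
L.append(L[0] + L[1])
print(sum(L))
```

41

append L[0]+L[1] = 3+9 = 12 → [3, 9, 2, 1, 12]
pop() removes 12 → [3, 9, 2, 1]
L[-2] = 8 → [3, 9, 8, 1]
insert 8 at 2 → [3, 9, 8, 8, 1]
append L[0]+L[1] = 3+9 = 12 → [3, 9, 8, 8, 1, 12]
sum = 41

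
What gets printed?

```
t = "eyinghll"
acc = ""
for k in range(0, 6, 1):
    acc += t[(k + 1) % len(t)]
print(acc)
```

k=0: add t[1]='y' → 'y'
k=1: add t[2]='i' → 'yi'
k=2: add t[3]='n' → 'yin'
k=3: add t[4]='g' → 'ying'
k=4: add t[5]='h' → 'yingh'
k=5: add t[6]='l' → 'yinghl'

yinghl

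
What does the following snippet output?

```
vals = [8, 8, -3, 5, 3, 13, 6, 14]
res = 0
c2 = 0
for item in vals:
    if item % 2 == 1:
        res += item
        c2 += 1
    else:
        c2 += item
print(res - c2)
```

-22

item=8: not odd; c2=8
item=8: not odd; c2=16
item=-3: odd, res = 0+(-3) = -3; c2=17
item=5: odd, res = (-3)+5 = 2; c2=18
item=3: odd, res = 2+3 = 5; c2=19
item=13: odd, res = 5+13 = 18; c2=20
item=6: not odd; c2=26
item=14: not odd; c2=40
res-c2 = 18-40 = -22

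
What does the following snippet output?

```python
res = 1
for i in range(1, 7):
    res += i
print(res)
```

i=1: res = 1+1 = 2
i=2: res = 2+2 = 4
i=3: res = 4+3 = 7
i=4: res = 7+4 = 11
i=5: res = 11+5 = 16
i=6: res = 16+6 = 22

22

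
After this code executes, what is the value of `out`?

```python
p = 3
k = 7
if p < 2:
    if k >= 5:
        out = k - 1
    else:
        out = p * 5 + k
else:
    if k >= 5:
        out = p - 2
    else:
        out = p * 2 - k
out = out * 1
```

1

p=3, k=7
p < 2 is False; k >= 5 is True
→ out = p - 2 = 1
out = 1*1 = 1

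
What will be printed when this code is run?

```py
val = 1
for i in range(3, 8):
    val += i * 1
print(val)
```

i=3: val = 1+3*1 = 4
i=4: val = 4+4*1 = 8
i=5: val = 8+5*1 = 13
i=6: val = 13+6*1 = 19
i=7: val = 19+7*1 = 26

26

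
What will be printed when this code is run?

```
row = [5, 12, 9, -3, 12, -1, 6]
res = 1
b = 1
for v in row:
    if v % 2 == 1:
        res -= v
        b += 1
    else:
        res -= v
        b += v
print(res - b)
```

-74

v=5: odd, res = 1-5 = -4; b=2
v=12: not odd, res = (-4)-12 = -16; b=14
v=9: odd, res = (-16)-9 = -25; b=15
v=-3: odd, res = (-25)-(-3) = -22; b=16
v=12: not odd, res = (-22)-12 = -34; b=28
v=-1: odd, res = (-34)-(-1) = -33; b=29
v=6: not odd, res = (-33)-6 = -39; b=35
res-b = (-39)-35 = -74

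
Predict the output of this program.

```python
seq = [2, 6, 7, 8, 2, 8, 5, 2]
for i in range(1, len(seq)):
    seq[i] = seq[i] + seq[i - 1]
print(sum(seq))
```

i=1: seq[1] = 6+2 = 8 → [2, 8, 7, 8, 2, 8, 5, 2]
i=2: seq[2] = 7+8 = 15 → [2, 8, 15, 8, 2, 8, 5, 2]
i=3: seq[3] = 8+15 = 23 → [2, 8, 15, 23, 2, 8, 5, 2]
i=4: seq[4] = 2+23 = 25 → [2, 8, 15, 23, 25, 8, 5, 2]
i=5: seq[5] = 8+25 = 33 → [2, 8, 15, 23, 25, 33, 5, 2]
i=6: seq[6] = 5+33 = 38 → [2, 8, 15, 23, 25, 33, 38, 2]
i=7: seq[7] = 2+38 = 40 → [2, 8, 15, 23, 25, 33, 38, 40]
sum = 184

184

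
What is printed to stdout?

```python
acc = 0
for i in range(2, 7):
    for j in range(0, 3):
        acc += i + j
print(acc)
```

i=2,j=0: acc = 0+2 = 2
i=2,j=1: acc = 2+3 = 5
i=2,j=2: acc = 5+4 = 9
i=3,j=0: acc = 9+3 = 12
i=3,j=1: acc = 12+4 = 16
i=3,j=2: acc = 16+5 = 21
i=4,j=0: acc = 21+4 = 25
i=4,j=1: acc = 25+5 = 30
i=4,j=2: acc = 30+6 = 36
i=5,j=0: acc = 36+5 = 41
i=5,j=1: acc = 41+6 = 47
i=5,j=2: acc = 47+7 = 54
i=6,j=0: acc = 54+6 = 60
i=6,j=1: acc = 60+7 = 67
i=6,j=2: acc = 67+8 = 75

75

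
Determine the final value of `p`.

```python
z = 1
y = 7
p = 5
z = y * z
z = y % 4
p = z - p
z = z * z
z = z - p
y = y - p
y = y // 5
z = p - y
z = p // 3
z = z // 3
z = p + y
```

z = 7*1 = 7
z = 7%4 = 3
p = 3-5 = -2
z = 3*3 = 9
z = 9-(-2) = 11
y = 7-(-2) = 9
y = 9//5 = 1
z = (-2)-1 = -3
z = (-2)//3 = -1
z = (-1)//3 = -1
z = (-2)+1 = -1

-2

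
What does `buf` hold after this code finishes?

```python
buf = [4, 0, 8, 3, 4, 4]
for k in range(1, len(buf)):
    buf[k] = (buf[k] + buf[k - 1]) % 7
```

[4, 4, 5, 1, 5, 2]

k=1: buf[1] = (0+4)%7 = 4 → [4, 4, 8, 3, 4, 4]
k=2: buf[2] = (8+4)%7 = 5 → [4, 4, 5, 3, 4, 4]
k=3: buf[3] = (3+5)%7 = 1 → [4, 4, 5, 1, 4, 4]
k=4: buf[4] = (4+1)%7 = 5 → [4, 4, 5, 1, 5, 4]
k=5: buf[5] = (4+5)%7 = 2 → [4, 4, 5, 1, 5, 2]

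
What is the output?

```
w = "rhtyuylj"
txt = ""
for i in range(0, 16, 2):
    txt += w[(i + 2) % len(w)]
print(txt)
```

tulrtulr

i=0: add w[2]='t' → 't'
i=2: add w[4]='u' → 'tu'
i=4: add w[6]='l' → 'tul'
i=6: add w[0]='r' → 'tulr'
i=8: add w[2]='t' → 'tulrt'
i=10: add w[4]='u' → 'tulrtu'
i=12: add w[6]='l' → 'tulrtul'
i=14: add w[0]='r' → 'tulrtulr'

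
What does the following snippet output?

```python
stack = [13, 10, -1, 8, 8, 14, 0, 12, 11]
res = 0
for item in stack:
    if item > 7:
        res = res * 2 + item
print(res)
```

item=13: >7, res = 0*2+13 = 13
item=10: >7, res = 13*2+10 = 36
item=-1: not >7
item=8: >7, res = 36*2+8 = 80
item=8: >7, res = 80*2+8 = 168
item=14: >7, res = 168*2+14 = 350
item=0: not >7
item=12: >7, res = 350*2+12 = 712
item=11: >7, res = 712*2+11 = 1435

1435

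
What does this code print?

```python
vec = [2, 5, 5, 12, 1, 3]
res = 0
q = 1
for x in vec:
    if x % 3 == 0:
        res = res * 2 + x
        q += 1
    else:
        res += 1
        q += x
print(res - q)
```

25

x=2: not %3==0, res = 0+1 = 1; q=3
x=5: not %3==0, res = 1+1 = 2; q=8
x=5: not %3==0, res = 2+1 = 3; q=13
x=12: %3==0, res = 3*2+12 = 18; q=14
x=1: not %3==0, res = 18+1 = 19; q=15
x=3: %3==0, res = 19*2+3 = 41; q=16
res-q = 41-16 = 25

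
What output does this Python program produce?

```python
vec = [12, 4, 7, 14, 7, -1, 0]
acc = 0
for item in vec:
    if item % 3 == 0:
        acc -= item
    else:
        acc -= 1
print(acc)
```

-17

item=12: %3==0, acc = 0-12 = -12
item=4: not %3==0, acc = (-12)-1 = -13
item=7: not %3==0, acc = (-13)-1 = -14
item=14: not %3==0, acc = (-14)-1 = -15
item=7: not %3==0, acc = (-15)-1 = -16
item=-1: not %3==0, acc = (-16)-1 = -17
item=0: %3==0, acc = (-17)-0 = -17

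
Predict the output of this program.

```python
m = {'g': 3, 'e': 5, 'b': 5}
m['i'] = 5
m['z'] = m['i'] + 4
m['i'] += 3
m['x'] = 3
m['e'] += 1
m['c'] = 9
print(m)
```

m['i'] = 5 → {'g': 3, 'e': 5, 'b': 5, 'i': 5}
m['z'] = m['i']+4 = 9 → {'g': 3, 'e': 5, 'b': 5, 'i': 5, 'z': 9}
m['i'] = 5+3 = 8 → {'g': 3, 'e': 5, 'b': 5, 'i': 8, 'z': 9}
m['x'] = 3 → {'g': 3, 'e': 5, 'b': 5, 'i': 8, 'z': 9, 'x': 3}
m['e'] = 5+1 = 6 → {'g': 3, 'e': 6, 'b': 5, 'i': 8, 'z': 9, 'x': 3}
m['c'] = 9 → {'g': 3, 'e': 6, 'b': 5, 'i': 8, 'z': 9, 'x': 3, 'c': 9}

{'g': 3, 'e': 6, 'b': 5, 'i': 8, 'z': 9, 'x': 3, 'c': 9}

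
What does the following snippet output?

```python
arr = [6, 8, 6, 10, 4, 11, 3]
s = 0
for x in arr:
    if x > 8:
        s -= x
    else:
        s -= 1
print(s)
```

x=6: not >8, s = 0-1 = -1
x=8: not >8, s = (-1)-1 = -2
x=6: not >8, s = (-2)-1 = -3
x=10: >8, s = (-3)-10 = -13
x=4: not >8, s = (-13)-1 = -14
x=11: >8, s = (-14)-11 = -25
x=3: not >8, s = (-25)-1 = -26

-26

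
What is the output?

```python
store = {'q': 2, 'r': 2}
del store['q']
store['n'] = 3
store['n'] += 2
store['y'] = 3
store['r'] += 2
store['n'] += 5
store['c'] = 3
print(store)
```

{'r': 4, 'n': 10, 'y': 3, 'c': 3}

del 'q' → {'r': 2}
store['n'] = 3 → {'r': 2, 'n': 3}
store['n'] = 3+2 = 5 → {'r': 2, 'n': 5}
store['y'] = 3 → {'r': 2, 'n': 5, 'y': 3}
store['r'] = 2+2 = 4 → {'r': 4, 'n': 5, 'y': 3}
store['n'] = 5+5 = 10 → {'r': 4, 'n': 10, 'y': 3}
store['c'] = 3 → {'r': 4, 'n': 10, 'y': 3, 'c': 3}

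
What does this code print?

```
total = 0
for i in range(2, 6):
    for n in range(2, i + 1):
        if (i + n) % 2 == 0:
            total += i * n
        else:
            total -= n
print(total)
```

i=2,n=2: even sum, total = 0+4 = 4
i=3,n=2: odd sum, total = 4-2 = 2
i=3,n=3: even sum, total = 2+9 = 11
i=4,n=2: even sum, total = 11+8 = 19
i=4,n=3: odd sum, total = 19-3 = 16
i=4,n=4: even sum, total = 16+16 = 32
i=5,n=2: odd sum, total = 32-2 = 30
i=5,n=3: even sum, total = 30+15 = 45
i=5,n=4: odd sum, total = 45-4 = 41
i=5,n=5: even sum, total = 41+25 = 66

66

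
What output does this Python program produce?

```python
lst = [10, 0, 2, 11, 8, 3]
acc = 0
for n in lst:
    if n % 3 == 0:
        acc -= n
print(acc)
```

-3

n=10: not %3==0
n=0: %3==0, acc = 0-0 = 0
n=2: not %3==0
n=11: not %3==0
n=8: not %3==0
n=3: %3==0, acc = 0-3 = -3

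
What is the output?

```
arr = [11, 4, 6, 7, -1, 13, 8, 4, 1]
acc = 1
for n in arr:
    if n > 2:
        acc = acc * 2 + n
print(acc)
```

n=11: >2, acc = 1*2+11 = 13
n=4: >2, acc = 13*2+4 = 30
n=6: >2, acc = 30*2+6 = 66
n=7: >2, acc = 66*2+7 = 139
n=-1: not >2
n=13: >2, acc = 139*2+13 = 291
n=8: >2, acc = 291*2+8 = 590
n=4: >2, acc = 590*2+4 = 1184
n=1: not >2

1184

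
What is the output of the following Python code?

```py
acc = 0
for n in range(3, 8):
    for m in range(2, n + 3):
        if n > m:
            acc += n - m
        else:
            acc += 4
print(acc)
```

95

n=3,m=2: 3>2, acc = 0+1 = 1
n=3,m=3: not 3>3, acc = 1+4 = 5
n=3,m=4: not 3>4, acc = 5+4 = 9
n=3,m=5: not 3>5, acc = 9+4 = 13
n=4,m=2: 4>2, acc = 13+2 = 15
n=4,m=3: 4>3, acc = 15+1 = 16
n=4,m=4: not 4>4, acc = 16+4 = 20
n=4,m=5: not 4>5, acc = 20+4 = 24
n=4,m=6: not 4>6, acc = 24+4 = 28
n=5,m=2: 5>2, acc = 28+3 = 31
n=5,m=3: 5>3, acc = 31+2 = 33
n=5,m=4: 5>4, acc = 33+1 = 34
n=5,m=5: not 5>5, acc = 34+4 = 38
n=5,m=6: not 5>6, acc = 38+4 = 42
n=5,m=7: not 5>7, acc = 42+4 = 46
n=6,m=2: 6>2, acc = 46+4 = 50
n=6,m=3: 6>3, acc = 50+3 = 53
n=6,m=4: 6>4, acc = 53+2 = 55
n=6,m=5: 6>5, acc = 55+1 = 56
n=6,m=6: not 6>6, acc = 56+4 = 60
n=6,m=7: not 6>7, acc = 60+4 = 64
n=6,m=8: not 6>8, acc = 64+4 = 68
n=7,m=2: 7>2, acc = 68+5 = 73
n=7,m=3: 7>3, acc = 73+4 = 77
n=7,m=4: 7>4, acc = 77+3 = 80
n=7,m=5: 7>5, acc = 80+2 = 82
n=7,m=6: 7>6, acc = 82+1 = 83
n=7,m=7: not 7>7, acc = 83+4 = 87
n=7,m=8: not 7>8, acc = 87+4 = 91
n=7,m=9: not 7>9, acc = 91+4 = 95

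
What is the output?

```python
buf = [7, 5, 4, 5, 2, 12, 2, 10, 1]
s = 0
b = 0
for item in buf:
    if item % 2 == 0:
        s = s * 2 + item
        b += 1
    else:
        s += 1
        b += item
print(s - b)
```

200

item=7: not even, s = 0+1 = 1; b=7
item=5: not even, s = 1+1 = 2; b=12
item=4: even, s = 2*2+4 = 8; b=13
item=5: not even, s = 8+1 = 9; b=18
item=2: even, s = 9*2+2 = 20; b=19
item=12: even, s = 20*2+12 = 52; b=20
item=2: even, s = 52*2+2 = 106; b=21
item=10: even, s = 106*2+10 = 222; b=22
item=1: not even, s = 222+1 = 223; b=23
s-b = 223-23 = 200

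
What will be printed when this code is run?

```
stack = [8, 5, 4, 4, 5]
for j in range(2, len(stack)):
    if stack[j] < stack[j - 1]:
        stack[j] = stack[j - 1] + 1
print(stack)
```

[8, 5, 6, 7, 8]

j=2: 4<5, stack[2] = 5+1 = 6 → [8, 5, 6, 4, 5]
j=3: 4<6, stack[3] = 6+1 = 7 → [8, 5, 6, 7, 5]
j=4: 5<7, stack[4] = 7+1 = 8 → [8, 5, 6, 7, 8]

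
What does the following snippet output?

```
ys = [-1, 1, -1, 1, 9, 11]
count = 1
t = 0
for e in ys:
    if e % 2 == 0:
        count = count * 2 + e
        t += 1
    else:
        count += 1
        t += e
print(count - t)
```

-13

e=-1: not even, count = 1+1 = 2; t=-1
e=1: not even, count = 2+1 = 3; t=0
e=-1: not even, count = 3+1 = 4; t=-1
e=1: not even, count = 4+1 = 5; t=0
e=9: not even, count = 5+1 = 6; t=9
e=11: not even, count = 6+1 = 7; t=20
count-t = 7-20 = -13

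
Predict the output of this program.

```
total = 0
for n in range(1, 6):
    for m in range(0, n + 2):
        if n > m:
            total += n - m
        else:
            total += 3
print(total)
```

65

n=1,m=0: 1>0, total = 0+1 = 1
n=1,m=1: not 1>1, total = 1+3 = 4
n=1,m=2: not 1>2, total = 4+3 = 7
n=2,m=0: 2>0, total = 7+2 = 9
n=2,m=1: 2>1, total = 9+1 = 10
n=2,m=2: not 2>2, total = 10+3 = 13
n=2,m=3: not 2>3, total = 13+3 = 16
n=3,m=0: 3>0, total = 16+3 = 19
n=3,m=1: 3>1, total = 19+2 = 21
n=3,m=2: 3>2, total = 21+1 = 22
n=3,m=3: not 3>3, total = 22+3 = 25
n=3,m=4: not 3>4, total = 25+3 = 28
n=4,m=0: 4>0, total = 28+4 = 32
n=4,m=1: 4>1, total = 32+3 = 35
n=4,m=2: 4>2, total = 35+2 = 37
n=4,m=3: 4>3, total = 37+1 = 38
n=4,m=4: not 4>4, total = 38+3 = 41
n=4,m=5: not 4>5, total = 41+3 = 44
n=5,m=0: 5>0, total = 44+5 = 49
n=5,m=1: 5>1, total = 49+4 = 53
n=5,m=2: 5>2, total = 53+3 = 56
n=5,m=3: 5>3, total = 56+2 = 58
n=5,m=4: 5>4, total = 58+1 = 59
n=5,m=5: not 5>5, total = 59+3 = 62
n=5,m=6: not 5>6, total = 62+3 = 65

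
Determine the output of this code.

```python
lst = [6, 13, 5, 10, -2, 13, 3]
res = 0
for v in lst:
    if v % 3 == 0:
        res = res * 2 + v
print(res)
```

v=6: %3==0, res = 0*2+6 = 6
v=13: not %3==0
v=5: not %3==0
v=10: not %3==0
v=-2: not %3==0
v=13: not %3==0
v=3: %3==0, res = 6*2+3 = 15

15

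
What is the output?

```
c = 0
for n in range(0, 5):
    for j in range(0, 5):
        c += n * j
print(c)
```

100

n=0,j=0: c = 0+0 = 0
n=0,j=1: c = 0+0 = 0
n=0,j=2: c = 0+0 = 0
n=0,j=3: c = 0+0 = 0
n=0,j=4: c = 0+0 = 0
n=1,j=0: c = 0+0 = 0
n=1,j=1: c = 0+1 = 1
n=1,j=2: c = 1+2 = 3
n=1,j=3: c = 3+3 = 6
n=1,j=4: c = 6+4 = 10
n=2,j=0: c = 10+0 = 10
n=2,j=1: c = 10+2 = 12
n=2,j=2: c = 12+4 = 16
n=2,j=3: c = 16+6 = 22
n=2,j=4: c = 22+8 = 30
n=3,j=0: c = 30+0 = 30
n=3,j=1: c = 30+3 = 33
n=3,j=2: c = 33+6 = 39
n=3,j=3: c = 39+9 = 48
n=3,j=4: c = 48+12 = 60
n=4,j=0: c = 60+0 = 60
n=4,j=1: c = 60+4 = 64
n=4,j=2: c = 64+8 = 72
n=4,j=3: c = 72+12 = 84
n=4,j=4: c = 84+16 = 100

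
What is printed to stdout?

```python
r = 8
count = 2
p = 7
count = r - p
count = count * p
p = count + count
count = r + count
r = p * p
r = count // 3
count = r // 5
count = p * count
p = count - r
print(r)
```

count = 8-7 = 1
count = 1*7 = 7
p = 7+7 = 14
count = 8+7 = 15
r = 14*14 = 196
r = 15//3 = 5
count = 5//5 = 1
count = 14*1 = 14
p = 14-5 = 9

5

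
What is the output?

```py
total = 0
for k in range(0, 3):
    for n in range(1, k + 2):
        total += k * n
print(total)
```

15

k=0,n=1: total = 0+0 = 0
k=1,n=1: total = 0+1 = 1
k=1,n=2: total = 1+2 = 3
k=2,n=1: total = 3+2 = 5
k=2,n=2: total = 5+4 = 9
k=2,n=3: total = 9+6 = 15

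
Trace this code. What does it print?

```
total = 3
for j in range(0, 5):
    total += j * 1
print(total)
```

j=0: total = 3+0*1 = 3
j=1: total = 3+1*1 = 4
j=2: total = 4+2*1 = 6
j=3: total = 6+3*1 = 9
j=4: total = 9+4*1 = 13

13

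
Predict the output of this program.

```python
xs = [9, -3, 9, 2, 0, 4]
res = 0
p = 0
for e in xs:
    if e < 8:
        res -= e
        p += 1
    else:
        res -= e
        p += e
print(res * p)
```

-462

e=9: not <8, res = 0-9 = -9; p=9
e=-3: <8, res = (-9)-(-3) = -6; p=10
e=9: not <8, res = (-6)-9 = -15; p=19
e=2: <8, res = (-15)-2 = -17; p=20
e=0: <8, res = (-17)-0 = -17; p=21
e=4: <8, res = (-17)-4 = -21; p=22
res*p = (-21)*22 = -462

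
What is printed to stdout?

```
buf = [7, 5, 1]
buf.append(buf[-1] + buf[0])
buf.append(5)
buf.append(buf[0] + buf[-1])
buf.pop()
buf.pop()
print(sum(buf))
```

append buf[-1]+buf[0] = 1+7 = 8 → [7, 5, 1, 8]
append 5 → [7, 5, 1, 8, 5]
append buf[0]+buf[-1] = 7+5 = 12 → [7, 5, 1, 8, 5, 12]
pop() removes 12 → [7, 5, 1, 8, 5]
pop() removes 5 → [7, 5, 1, 8]
sum = 21

21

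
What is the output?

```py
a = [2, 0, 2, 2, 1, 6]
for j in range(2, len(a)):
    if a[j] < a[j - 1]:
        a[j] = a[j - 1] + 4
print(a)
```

j=2: 2>=0, unchanged → [2, 0, 2, 2, 1, 6]
j=3: 2>=2, unchanged → [2, 0, 2, 2, 1, 6]
j=4: 1<2, a[4] = 2+4 = 6 → [2, 0, 2, 2, 6, 6]
j=5: 6>=6, unchanged → [2, 0, 2, 2, 6, 6]

[2, 0, 2, 2, 6, 6]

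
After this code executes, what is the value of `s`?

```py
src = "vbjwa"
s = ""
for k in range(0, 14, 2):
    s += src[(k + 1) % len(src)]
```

k=0: add src[1]='b' → 'b'
k=2: add src[3]='w' → 'bw'
k=4: add src[0]='v' → 'bwv'
k=6: add src[2]='j' → 'bwvj'
k=8: add src[4]='a' → 'bwvja'
k=10: add src[1]='b' → 'bwvjab'
k=12: add src[3]='w' → 'bwvjabw'

'bwvjabw'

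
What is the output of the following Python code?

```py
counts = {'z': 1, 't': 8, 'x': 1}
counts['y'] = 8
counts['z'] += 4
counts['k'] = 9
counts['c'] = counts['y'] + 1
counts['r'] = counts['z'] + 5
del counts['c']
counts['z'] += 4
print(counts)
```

{'z': 9, 't': 8, 'x': 1, 'y': 8, 'k': 9, 'r': 10}

counts['y'] = 8 → {'z': 1, 't': 8, 'x': 1, 'y': 8}
counts['z'] = 1+4 = 5 → {'z': 5, 't': 8, 'x': 1, 'y': 8}
counts['k'] = 9 → {'z': 5, 't': 8, 'x': 1, 'y': 8, 'k': 9}
counts['c'] = counts['y']+1 = 9 → {'z': 5, 't': 8, 'x': 1, 'y': 8, 'k': 9, 'c': 9}
counts['r'] = counts['z']+5 = 10 → {'z': 5, 't': 8, 'x': 1, 'y': 8, 'k': 9, 'c': 9, 'r': 10}
del 'c' → {'z': 5, 't': 8, 'x': 1, 'y': 8, 'k': 9, 'r': 10}
counts['z'] = 5+4 = 9 → {'z': 9, 't': 8, 'x': 1, 'y': 8, 'k': 9, 'r': 10}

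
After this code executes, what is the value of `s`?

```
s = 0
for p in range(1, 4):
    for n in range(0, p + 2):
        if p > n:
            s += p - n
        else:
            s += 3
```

p=1,n=0: 1>0, s = 0+1 = 1
p=1,n=1: not 1>1, s = 1+3 = 4
p=1,n=2: not 1>2, s = 4+3 = 7
p=2,n=0: 2>0, s = 7+2 = 9
p=2,n=1: 2>1, s = 9+1 = 10
p=2,n=2: not 2>2, s = 10+3 = 13
p=2,n=3: not 2>3, s = 13+3 = 16
p=3,n=0: 3>0, s = 16+3 = 19
p=3,n=1: 3>1, s = 19+2 = 21
p=3,n=2: 3>2, s = 21+1 = 22
p=3,n=3: not 3>3, s = 22+3 = 25
p=3,n=4: not 3>4, s = 25+3 = 28

28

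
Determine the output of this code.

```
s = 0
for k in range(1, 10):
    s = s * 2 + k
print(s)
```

1013

k=1: s = 0*2+1 = 1
k=2: s = 1*2+2 = 4
k=3: s = 4*2+3 = 11
k=4: s = 11*2+4 = 26
k=5: s = 26*2+5 = 57
k=6: s = 57*2+6 = 120
k=7: s = 120*2+7 = 247
k=8: s = 247*2+8 = 502
k=9: s = 502*2+9 = 1013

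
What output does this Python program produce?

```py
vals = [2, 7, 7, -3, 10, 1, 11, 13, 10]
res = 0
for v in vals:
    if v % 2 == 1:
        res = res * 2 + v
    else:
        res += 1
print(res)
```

v=2: not odd, res = 0+1 = 1
v=7: odd, res = 1*2+7 = 9
v=7: odd, res = 9*2+7 = 25
v=-3: odd, res = 25*2+(-3) = 47
v=10: not odd, res = 47+1 = 48
v=1: odd, res = 48*2+1 = 97
v=11: odd, res = 97*2+11 = 205
v=13: odd, res = 205*2+13 = 423
v=10: not odd, res = 423+1 = 424

424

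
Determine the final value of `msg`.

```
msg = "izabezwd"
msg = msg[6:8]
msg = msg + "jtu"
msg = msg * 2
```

'wdjtuwdjtu'

slice [6:8] → 'wd'
+ 'jtu' → 'wdjtu'
repeat ×2 → 'wdjtuwdjtu'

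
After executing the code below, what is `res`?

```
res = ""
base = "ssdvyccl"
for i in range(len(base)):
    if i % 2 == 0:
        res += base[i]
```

i=0: add 's' → 's'
i=1: skip
i=2: add 'd' → 'sd'
i=3: skip
i=4: add 'y' → 'sdy'
i=5: skip
i=6: add 'c' → 'sdyc'
i=7: skip

'sdyc'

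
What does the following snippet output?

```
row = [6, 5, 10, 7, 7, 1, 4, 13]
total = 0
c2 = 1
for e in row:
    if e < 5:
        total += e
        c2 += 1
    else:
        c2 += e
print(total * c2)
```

255

e=6: not <5; c2=7
e=5: not <5; c2=12
e=10: not <5; c2=22
e=7: not <5; c2=29
e=7: not <5; c2=36
e=1: <5, total = 0+1 = 1; c2=37
e=4: <5, total = 1+4 = 5; c2=38
e=13: not <5; c2=51
total*c2 = 5*51 = 255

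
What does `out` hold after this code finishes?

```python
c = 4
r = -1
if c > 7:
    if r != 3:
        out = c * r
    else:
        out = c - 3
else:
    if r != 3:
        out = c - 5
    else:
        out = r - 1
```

-1

c=4, r=-1
c > 7 is False; r != 3 is True
→ out = c - 5 = -1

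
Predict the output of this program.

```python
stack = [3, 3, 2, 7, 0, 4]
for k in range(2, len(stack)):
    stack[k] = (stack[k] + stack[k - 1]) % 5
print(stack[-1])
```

k=2: stack[2] = (2+3)%5 = 0 → [3, 3, 0, 7, 0, 4]
k=3: stack[3] = (7+0)%5 = 2 → [3, 3, 0, 2, 0, 4]
k=4: stack[4] = (0+2)%5 = 2 → [3, 3, 0, 2, 2, 4]
k=5: stack[5] = (4+2)%5 = 1 → [3, 3, 0, 2, 2, 1]

1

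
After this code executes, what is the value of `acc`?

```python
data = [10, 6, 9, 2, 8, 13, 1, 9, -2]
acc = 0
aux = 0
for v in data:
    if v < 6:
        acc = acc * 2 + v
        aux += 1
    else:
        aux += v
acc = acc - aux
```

-50

v=10: not <6; aux=10
v=6: not <6; aux=16
v=9: not <6; aux=25
v=2: <6, acc = 0*2+2 = 2; aux=26
v=8: not <6; aux=34
v=13: not <6; aux=47
v=1: <6, acc = 2*2+1 = 5; aux=48
v=9: not <6; aux=57
v=-2: <6, acc = 5*2+(-2) = 8; aux=58
acc-aux = 8-58 = -50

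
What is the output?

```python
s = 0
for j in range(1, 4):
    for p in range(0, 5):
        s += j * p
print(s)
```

60

j=1,p=0: s = 0+0 = 0
j=1,p=1: s = 0+1 = 1
j=1,p=2: s = 1+2 = 3
j=1,p=3: s = 3+3 = 6
j=1,p=4: s = 6+4 = 10
j=2,p=0: s = 10+0 = 10
j=2,p=1: s = 10+2 = 12
j=2,p=2: s = 12+4 = 16
j=2,p=3: s = 16+6 = 22
j=2,p=4: s = 22+8 = 30
j=3,p=0: s = 30+0 = 30
j=3,p=1: s = 30+3 = 33
j=3,p=2: s = 33+6 = 39
j=3,p=3: s = 39+9 = 48
j=3,p=4: s = 48+12 = 60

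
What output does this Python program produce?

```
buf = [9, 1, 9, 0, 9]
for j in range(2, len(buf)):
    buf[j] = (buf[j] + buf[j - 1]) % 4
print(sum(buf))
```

17

j=2: buf[2] = (9+1)%4 = 2 → [9, 1, 2, 0, 9]
j=3: buf[3] = (0+2)%4 = 2 → [9, 1, 2, 2, 9]
j=4: buf[4] = (9+2)%4 = 3 → [9, 1, 2, 2, 3]
sum = 17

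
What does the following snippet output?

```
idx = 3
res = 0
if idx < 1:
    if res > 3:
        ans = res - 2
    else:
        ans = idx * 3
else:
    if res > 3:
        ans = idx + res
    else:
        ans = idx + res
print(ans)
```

idx=3, res=0
idx < 1 is False; res > 3 is False
→ ans = idx + res = 3

3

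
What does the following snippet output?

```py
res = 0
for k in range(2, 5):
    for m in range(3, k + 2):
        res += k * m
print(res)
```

75

k=2,m=3: res = 0+6 = 6
k=3,m=3: res = 6+9 = 15
k=3,m=4: res = 15+12 = 27
k=4,m=3: res = 27+12 = 39
k=4,m=4: res = 39+16 = 55
k=4,m=5: res = 55+20 = 75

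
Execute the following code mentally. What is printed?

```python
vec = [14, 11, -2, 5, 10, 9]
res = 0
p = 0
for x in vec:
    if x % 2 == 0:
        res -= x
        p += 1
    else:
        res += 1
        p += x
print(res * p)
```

-532

x=14: even, res = 0-14 = -14; p=1
x=11: not even, res = (-14)+1 = -13; p=12
x=-2: even, res = (-13)-(-2) = -11; p=13
x=5: not even, res = (-11)+1 = -10; p=18
x=10: even, res = (-10)-10 = -20; p=19
x=9: not even, res = (-20)+1 = -19; p=28
res*p = (-19)*28 = -532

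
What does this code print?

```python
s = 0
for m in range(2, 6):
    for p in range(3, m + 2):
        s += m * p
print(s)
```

165

m=2,p=3: s = 0+6 = 6
m=3,p=3: s = 6+9 = 15
m=3,p=4: s = 15+12 = 27
m=4,p=3: s = 27+12 = 39
m=4,p=4: s = 39+16 = 55
m=4,p=5: s = 55+20 = 75
m=5,p=3: s = 75+15 = 90
m=5,p=4: s = 90+20 = 110
m=5,p=5: s = 110+25 = 135
m=5,p=6: s = 135+30 = 165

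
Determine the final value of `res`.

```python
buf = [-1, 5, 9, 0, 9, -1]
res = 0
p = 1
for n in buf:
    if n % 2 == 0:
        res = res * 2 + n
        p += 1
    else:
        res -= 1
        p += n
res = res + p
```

15

n=-1: not even, res = 0-1 = -1; p=0
n=5: not even, res = (-1)-1 = -2; p=5
n=9: not even, res = (-2)-1 = -3; p=14
n=0: even, res = (-3)*2+0 = -6; p=15
n=9: not even, res = (-6)-1 = -7; p=24
n=-1: not even, res = (-7)-1 = -8; p=23
res+p = (-8)+23 = 15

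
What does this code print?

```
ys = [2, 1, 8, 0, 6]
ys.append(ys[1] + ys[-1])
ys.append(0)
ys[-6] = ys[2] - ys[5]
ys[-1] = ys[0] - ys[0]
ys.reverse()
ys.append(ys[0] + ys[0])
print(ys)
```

[0, 7, 6, 0, 8, 1, 2, 0]

append ys[1]+ys[-1] = 1+6 = 7 → [2, 1, 8, 0, 6, 7]
append 0 → [2, 1, 8, 0, 6, 7, 0]
ys[-6] = ys[2]-ys[5] = 8-7 = 1 → [2, 1, 8, 0, 6, 7, 0]
ys[-1] = ys[0]-ys[0] = 2-2 = 0 → [2, 1, 8, 0, 6, 7, 0]
reverse → [0, 7, 6, 0, 8, 1, 2]
append ys[0]+ys[0] = 0+0 = 0 → [0, 7, 6, 0, 8, 1, 2, 0]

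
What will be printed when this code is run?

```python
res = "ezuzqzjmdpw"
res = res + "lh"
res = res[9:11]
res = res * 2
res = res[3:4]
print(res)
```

+ 'lh' → 'ezuzqzjmdpwlh'
slice [9:11] → 'pw'
repeat ×2 → 'pwpw'
slice [3:4] → 'w'

w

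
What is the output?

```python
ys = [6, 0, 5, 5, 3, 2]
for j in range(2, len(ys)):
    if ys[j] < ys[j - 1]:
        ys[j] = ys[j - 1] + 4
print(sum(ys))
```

j=2: 5>=0, unchanged → [6, 0, 5, 5, 3, 2]
j=3: 5>=5, unchanged → [6, 0, 5, 5, 3, 2]
j=4: 3<5, ys[4] = 5+4 = 9 → [6, 0, 5, 5, 9, 2]
j=5: 2<9, ys[5] = 9+4 = 13 → [6, 0, 5, 5, 9, 13]
sum = 38

38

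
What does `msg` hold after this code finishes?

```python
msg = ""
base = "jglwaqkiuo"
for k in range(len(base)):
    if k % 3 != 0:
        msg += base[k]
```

k=0: skip
k=1: add 'g' → 'g'
k=2: add 'l' → 'gl'
k=3: skip
k=4: add 'a' → 'gla'
k=5: add 'q' → 'glaq'
k=6: skip
k=7: add 'i' → 'glaqi'
k=8: add 'u' → 'glaqiu'
k=9: skip

'glaqiu'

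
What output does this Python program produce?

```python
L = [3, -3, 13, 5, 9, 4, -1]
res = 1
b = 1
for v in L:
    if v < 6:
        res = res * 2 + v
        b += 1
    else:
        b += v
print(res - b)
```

55

v=3: <6, res = 1*2+3 = 5; b=2
v=-3: <6, res = 5*2+(-3) = 7; b=3
v=13: not <6; b=16
v=5: <6, res = 7*2+5 = 19; b=17
v=9: not <6; b=26
v=4: <6, res = 19*2+4 = 42; b=27
v=-1: <6, res = 42*2+(-1) = 83; b=28
res-b = 83-28 = 55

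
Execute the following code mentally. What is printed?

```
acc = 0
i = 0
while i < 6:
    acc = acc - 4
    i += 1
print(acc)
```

-24

i=0: acc = 0-4 = -4
i=1: acc = (-4)-4 = -8
i=2: acc = (-8)-4 = -12
i=3: acc = (-12)-4 = -16
i=4: acc = (-16)-4 = -20
i=5: acc = (-20)-4 = -24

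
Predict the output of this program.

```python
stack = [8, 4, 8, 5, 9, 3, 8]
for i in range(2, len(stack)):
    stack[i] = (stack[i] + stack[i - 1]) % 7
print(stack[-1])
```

i=2: stack[2] = (8+4)%7 = 5 → [8, 4, 5, 5, 9, 3, 8]
i=3: stack[3] = (5+5)%7 = 3 → [8, 4, 5, 3, 9, 3, 8]
i=4: stack[4] = (9+3)%7 = 5 → [8, 4, 5, 3, 5, 3, 8]
i=5: stack[5] = (3+5)%7 = 1 → [8, 4, 5, 3, 5, 1, 8]
i=6: stack[6] = (8+1)%7 = 2 → [8, 4, 5, 3, 5, 1, 2]

2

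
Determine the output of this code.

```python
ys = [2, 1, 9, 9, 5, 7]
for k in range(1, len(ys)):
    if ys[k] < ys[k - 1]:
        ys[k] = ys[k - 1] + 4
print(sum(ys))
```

56

k=1: 1<2, ys[1] = 2+4 = 6 → [2, 6, 9, 9, 5, 7]
k=2: 9>=6, unchanged → [2, 6, 9, 9, 5, 7]
k=3: 9>=9, unchanged → [2, 6, 9, 9, 5, 7]
k=4: 5<9, ys[4] = 9+4 = 13 → [2, 6, 9, 9, 13, 7]
k=5: 7<13, ys[5] = 13+4 = 17 → [2, 6, 9, 9, 13, 17]
sum = 56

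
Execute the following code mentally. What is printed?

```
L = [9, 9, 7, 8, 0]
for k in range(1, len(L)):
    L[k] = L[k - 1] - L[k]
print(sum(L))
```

-28

k=1: L[1] = 9-9 = 0 → [9, 0, 7, 8, 0]
k=2: L[2] = 0-7 = -7 → [9, 0, -7, 8, 0]
k=3: L[3] = (-7)-8 = -15 → [9, 0, -7, -15, 0]
k=4: L[4] = (-15)-0 = -15 → [9, 0, -7, -15, -15]
sum = -28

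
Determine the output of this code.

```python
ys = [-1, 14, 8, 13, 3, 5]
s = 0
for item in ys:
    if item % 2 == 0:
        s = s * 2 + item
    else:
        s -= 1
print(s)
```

item=-1: not even, s = 0-1 = -1
item=14: even, s = (-1)*2+14 = 12
item=8: even, s = 12*2+8 = 32
item=13: not even, s = 32-1 = 31
item=3: not even, s = 31-1 = 30
item=5: not even, s = 30-1 = 29

29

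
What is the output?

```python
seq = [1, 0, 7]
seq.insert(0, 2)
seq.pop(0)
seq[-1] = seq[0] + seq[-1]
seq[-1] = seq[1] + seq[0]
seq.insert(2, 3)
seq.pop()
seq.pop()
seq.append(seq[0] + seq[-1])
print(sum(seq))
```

insert 2 at 0 → [2, 1, 0, 7]
pop(0) removes 2 → [1, 0, 7]
seq[-1] = seq[0]+seq[-1] = 1+7 = 8 → [1, 0, 8]
seq[-1] = seq[1]+seq[0] = 0+1 = 1 → [1, 0, 1]
insert 3 at 2 → [1, 0, 3, 1]
pop() removes 1 → [1, 0, 3]
pop() removes 3 → [1, 0]
append seq[0]+seq[-1] = 1+0 = 1 → [1, 0, 1]
sum = 2

2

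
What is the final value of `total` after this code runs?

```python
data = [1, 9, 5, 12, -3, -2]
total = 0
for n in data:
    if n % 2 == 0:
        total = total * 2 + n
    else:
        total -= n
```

n=1: not even, total = 0-1 = -1
n=9: not even, total = (-1)-9 = -10
n=5: not even, total = (-10)-5 = -15
n=12: even, total = (-15)*2+12 = -18
n=-3: not even, total = (-18)-(-3) = -15
n=-2: even, total = (-15)*2+(-2) = -32

-32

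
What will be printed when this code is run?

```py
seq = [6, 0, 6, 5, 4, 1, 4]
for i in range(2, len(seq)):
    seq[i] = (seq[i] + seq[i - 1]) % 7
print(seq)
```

[6, 0, 6, 4, 1, 2, 6]

i=2: seq[2] = (6+0)%7 = 6 → [6, 0, 6, 5, 4, 1, 4]
i=3: seq[3] = (5+6)%7 = 4 → [6, 0, 6, 4, 4, 1, 4]
i=4: seq[4] = (4+4)%7 = 1 → [6, 0, 6, 4, 1, 1, 4]
i=5: seq[5] = (1+1)%7 = 2 → [6, 0, 6, 4, 1, 2, 4]
i=6: seq[6] = (4+2)%7 = 6 → [6, 0, 6, 4, 1, 2, 6]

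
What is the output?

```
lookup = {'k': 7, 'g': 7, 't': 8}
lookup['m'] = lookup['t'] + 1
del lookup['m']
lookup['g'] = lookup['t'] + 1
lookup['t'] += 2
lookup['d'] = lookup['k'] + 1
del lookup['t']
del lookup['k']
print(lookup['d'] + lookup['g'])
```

lookup['m'] = lookup['t']+1 = 9 → {'k': 7, 'g': 7, 't': 8, 'm': 9}
del 'm' → {'k': 7, 'g': 7, 't': 8}
lookup['g'] = lookup['t']+1 = 9 → {'k': 7, 'g': 9, 't': 8}
lookup['t'] = 8+2 = 10 → {'k': 7, 'g': 9, 't': 10}
lookup['d'] = lookup['k']+1 = 8 → {'k': 7, 'g': 9, 't': 10, 'd': 8}
del 't' → {'k': 7, 'g': 9, 'd': 8}
del 'k' → {'g': 9, 'd': 8}
lookup['d']+lookup['g'] = 8+9 = 17

17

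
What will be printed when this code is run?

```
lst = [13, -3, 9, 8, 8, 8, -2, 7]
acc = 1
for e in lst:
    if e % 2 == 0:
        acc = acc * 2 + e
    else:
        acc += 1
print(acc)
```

175

e=13: not even, acc = 1+1 = 2
e=-3: not even, acc = 2+1 = 3
e=9: not even, acc = 3+1 = 4
e=8: even, acc = 4*2+8 = 16
e=8: even, acc = 16*2+8 = 40
e=8: even, acc = 40*2+8 = 88
e=-2: even, acc = 88*2+(-2) = 174
e=7: not even, acc = 174+1 = 175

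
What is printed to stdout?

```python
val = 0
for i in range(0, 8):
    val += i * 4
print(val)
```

112

i=0: val = 0+0*4 = 0
i=1: val = 0+1*4 = 4
i=2: val = 4+2*4 = 12
i=3: val = 12+3*4 = 24
i=4: val = 24+4*4 = 40
i=5: val = 40+5*4 = 60
i=6: val = 60+6*4 = 84
i=7: val = 84+7*4 = 112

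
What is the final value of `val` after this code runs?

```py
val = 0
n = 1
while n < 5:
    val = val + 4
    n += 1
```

16

n=1: val = 0+4 = 4
n=2: val = 4+4 = 8
n=3: val = 8+4 = 12
n=4: val = 12+4 = 16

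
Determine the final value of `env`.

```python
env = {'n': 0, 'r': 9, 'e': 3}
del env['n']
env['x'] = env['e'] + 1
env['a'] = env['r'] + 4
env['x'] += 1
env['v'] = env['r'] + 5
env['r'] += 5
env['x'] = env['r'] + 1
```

del 'n' → {'r': 9, 'e': 3}
env['x'] = env['e']+1 = 4 → {'r': 9, 'e': 3, 'x': 4}
env['a'] = env['r']+4 = 13 → {'r': 9, 'e': 3, 'x': 4, 'a': 13}
env['x'] = 4+1 = 5 → {'r': 9, 'e': 3, 'x': 5, 'a': 13}
env['v'] = env['r']+5 = 14 → {'r': 9, 'e': 3, 'x': 5, 'a': 13, 'v': 14}
env['r'] = 9+5 = 14 → {'r': 14, 'e': 3, 'x': 5, 'a': 13, 'v': 14}
env['x'] = env['r']+1 = 15 → {'r': 14, 'e': 3, 'x': 15, 'a': 13, 'v': 14}

{'r': 14, 'e': 3, 'x': 15, 'a': 13, 'v': 14}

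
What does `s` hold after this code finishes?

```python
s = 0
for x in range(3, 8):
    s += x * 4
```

100

x=3: s = 0+3*4 = 12
x=4: s = 12+4*4 = 28
x=5: s = 28+5*4 = 48
x=6: s = 48+6*4 = 72
x=7: s = 72+7*4 = 100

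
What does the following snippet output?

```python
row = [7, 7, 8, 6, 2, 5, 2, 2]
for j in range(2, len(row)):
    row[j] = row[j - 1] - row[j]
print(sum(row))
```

j=2: row[2] = 7-8 = -1 → [7, 7, -1, 6, 2, 5, 2, 2]
j=3: row[3] = (-1)-6 = -7 → [7, 7, -1, -7, 2, 5, 2, 2]
j=4: row[4] = (-7)-2 = -9 → [7, 7, -1, -7, -9, 5, 2, 2]
j=5: row[5] = (-9)-5 = -14 → [7, 7, -1, -7, -9, -14, 2, 2]
j=6: row[6] = (-14)-2 = -16 → [7, 7, -1, -7, -9, -14, -16, 2]
j=7: row[7] = (-16)-2 = -18 → [7, 7, -1, -7, -9, -14, -16, -18]
sum = -51

-51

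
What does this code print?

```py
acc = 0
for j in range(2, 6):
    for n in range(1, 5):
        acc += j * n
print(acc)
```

140

j=2,n=1: acc = 0+2 = 2
j=2,n=2: acc = 2+4 = 6
j=2,n=3: acc = 6+6 = 12
j=2,n=4: acc = 12+8 = 20
j=3,n=1: acc = 20+3 = 23
j=3,n=2: acc = 23+6 = 29
j=3,n=3: acc = 29+9 = 38
j=3,n=4: acc = 38+12 = 50
j=4,n=1: acc = 50+4 = 54
j=4,n=2: acc = 54+8 = 62
j=4,n=3: acc = 62+12 = 74
j=4,n=4: acc = 74+16 = 90
j=5,n=1: acc = 90+5 = 95
j=5,n=2: acc = 95+10 = 105
j=5,n=3: acc = 105+15 = 120
j=5,n=4: acc = 120+20 = 140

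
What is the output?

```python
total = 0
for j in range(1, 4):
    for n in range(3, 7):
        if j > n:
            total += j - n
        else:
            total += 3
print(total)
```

j=1,n=3: not 1>3, total = 0+3 = 3
j=1,n=4: not 1>4, total = 3+3 = 6
j=1,n=5: not 1>5, total = 6+3 = 9
j=1,n=6: not 1>6, total = 9+3 = 12
j=2,n=3: not 2>3, total = 12+3 = 15
j=2,n=4: not 2>4, total = 15+3 = 18
j=2,n=5: not 2>5, total = 18+3 = 21
j=2,n=6: not 2>6, total = 21+3 = 24
j=3,n=3: not 3>3, total = 24+3 = 27
j=3,n=4: not 3>4, total = 27+3 = 30
j=3,n=5: not 3>5, total = 30+3 = 33
j=3,n=6: not 3>6, total = 33+3 = 36

36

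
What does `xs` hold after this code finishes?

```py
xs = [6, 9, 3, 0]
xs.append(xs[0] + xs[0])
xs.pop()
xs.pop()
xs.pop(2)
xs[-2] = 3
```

[3, 9]

append xs[0]+xs[0] = 6+6 = 12 → [6, 9, 3, 0, 12]
pop() removes 12 → [6, 9, 3, 0]
pop() removes 0 → [6, 9, 3]
pop(2) removes 3 → [6, 9]
xs[-2] = 3 → [3, 9]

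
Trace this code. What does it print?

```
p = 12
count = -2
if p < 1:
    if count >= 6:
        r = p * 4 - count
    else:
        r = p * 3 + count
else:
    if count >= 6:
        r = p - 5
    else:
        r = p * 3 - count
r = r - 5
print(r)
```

p=12, count=-2
p < 1 is False; count >= 6 is False
→ r = p * 3 - count = 38
r = 38-5 = 33

33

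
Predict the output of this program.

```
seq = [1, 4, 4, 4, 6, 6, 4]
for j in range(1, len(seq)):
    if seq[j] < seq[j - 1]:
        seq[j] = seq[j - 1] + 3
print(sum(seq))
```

j=1: 4>=1, unchanged → [1, 4, 4, 4, 6, 6, 4]
j=2: 4>=4, unchanged → [1, 4, 4, 4, 6, 6, 4]
j=3: 4>=4, unchanged → [1, 4, 4, 4, 6, 6, 4]
j=4: 6>=4, unchanged → [1, 4, 4, 4, 6, 6, 4]
j=5: 6>=6, unchanged → [1, 4, 4, 4, 6, 6, 4]
j=6: 4<6, seq[6] = 6+3 = 9 → [1, 4, 4, 4, 6, 6, 9]
sum = 34

34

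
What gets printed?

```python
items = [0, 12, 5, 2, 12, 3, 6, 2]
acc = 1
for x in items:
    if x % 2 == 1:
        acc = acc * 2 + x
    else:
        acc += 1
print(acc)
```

31

x=0: not odd, acc = 1+1 = 2
x=12: not odd, acc = 2+1 = 3
x=5: odd, acc = 3*2+5 = 11
x=2: not odd, acc = 11+1 = 12
x=12: not odd, acc = 12+1 = 13
x=3: odd, acc = 13*2+3 = 29
x=6: not odd, acc = 29+1 = 30
x=2: not odd, acc = 30+1 = 31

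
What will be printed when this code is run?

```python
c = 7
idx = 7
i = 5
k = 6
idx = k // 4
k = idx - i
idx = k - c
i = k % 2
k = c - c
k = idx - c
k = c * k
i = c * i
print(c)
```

7

idx = 6//4 = 1
k = 1-5 = -4
idx = (-4)-7 = -11
i = (-4)%2 = 0
k = 7-7 = 0
k = (-11)-7 = -18
k = 7*(-18) = -126
i = 7*0 = 0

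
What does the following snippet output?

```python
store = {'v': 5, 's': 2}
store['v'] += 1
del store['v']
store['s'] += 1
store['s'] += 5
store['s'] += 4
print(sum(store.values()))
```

store['v'] = 5+1 = 6 → {'v': 6, 's': 2}
del 'v' → {'s': 2}
store['s'] = 2+1 = 3 → {'s': 3}
store['s'] = 3+5 = 8 → {'s': 8}
store['s'] = 8+4 = 12 → {'s': 12}
sum of values = 12

12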